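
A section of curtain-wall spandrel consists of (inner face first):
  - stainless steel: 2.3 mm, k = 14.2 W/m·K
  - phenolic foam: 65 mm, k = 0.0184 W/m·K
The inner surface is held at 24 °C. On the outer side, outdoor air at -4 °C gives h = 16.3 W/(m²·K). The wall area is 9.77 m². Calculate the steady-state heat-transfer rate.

Thermal resistances in series:
R_stainless steel = L/(kA) = 0.0023/(14.2×9.77) = 1.658×10^-5 K/W
R_phenolic foam = L/(kA) = 0.065/(0.0184×9.77) = 0.3616 K/W
R_outer film = 1/(h_o·A) = 1/(16.3×9.77) = 0.006279 K/W
R_total = 0.3679 K/W
Q = ΔT / R_total = 28 / 0.3679

Q ≈ 76.1 W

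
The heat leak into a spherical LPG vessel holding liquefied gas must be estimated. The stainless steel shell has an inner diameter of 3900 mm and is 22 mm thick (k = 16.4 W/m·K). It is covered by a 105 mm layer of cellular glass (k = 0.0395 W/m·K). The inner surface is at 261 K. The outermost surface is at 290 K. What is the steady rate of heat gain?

Q ≈ 561 W

Radial (spherical) resistances in series:
R_stainless steel shell = (1/1.95 − 1/1.972)/(4π×16.4) = 2.776×10^-5 K/W
R_cellular glass = (1/1.972 − 1/2.077)/(4π×0.0395) = 0.05165 K/W
R_total = 0.05167 K/W
Q = ΔT/R_total = 29/0.05167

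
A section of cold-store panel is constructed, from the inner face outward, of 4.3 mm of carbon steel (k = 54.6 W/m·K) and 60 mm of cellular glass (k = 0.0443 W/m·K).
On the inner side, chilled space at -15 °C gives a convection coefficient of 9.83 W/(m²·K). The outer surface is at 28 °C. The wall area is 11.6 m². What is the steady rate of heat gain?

Model the wall as resistances in series:
R_inner film = 1/(h_i·A) = 1/(9.83×11.6) = 0.00877 K/W
R_carbon steel = L/(kA) = 0.0043/(54.6×11.6) = 6.789×10^-6 K/W
R_cellular glass = L/(kA) = 0.06/(0.0443×11.6) = 0.1168 K/W
R_total = 0.1255 K/W
Q = ΔT / R_total = 43 / 0.1255

Q ≈ 343 W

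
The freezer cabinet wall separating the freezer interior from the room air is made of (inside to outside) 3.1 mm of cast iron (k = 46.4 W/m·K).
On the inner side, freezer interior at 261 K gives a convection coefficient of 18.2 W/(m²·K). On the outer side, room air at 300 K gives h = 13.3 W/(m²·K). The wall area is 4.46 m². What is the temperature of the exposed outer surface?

T ≈ 277 K

Model the wall as resistances in series:
R_inner film = 1/(h_i·A) = 1/(18.2×4.46) = 0.01232 K/W
R_cast iron = L/(kA) = 0.0031/(46.4×4.46) = 1.498×10^-5 K/W
R_outer film = 1/(h_o·A) = 1/(13.3×4.46) = 0.01686 K/W
R_total = 0.02919 K/W;  Q = ΔT/R_total = 39/0.02919 = 1336 W
T_interface = T_inner + Q·ΣR(inner→interface) = 261 + 1340×0.01233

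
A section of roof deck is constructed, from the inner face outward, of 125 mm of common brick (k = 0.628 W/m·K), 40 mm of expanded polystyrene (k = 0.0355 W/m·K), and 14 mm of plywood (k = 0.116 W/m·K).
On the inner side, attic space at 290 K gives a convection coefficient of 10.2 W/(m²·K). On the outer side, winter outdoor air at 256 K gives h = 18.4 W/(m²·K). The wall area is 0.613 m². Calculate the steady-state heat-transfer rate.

Q ≈ 13 W

Series thermal resistances:
R_inner film = 1/(h_i·A) = 1/(10.2×0.613) = 0.1599 K/W
R_common brick = L/(kA) = 0.125/(0.628×0.613) = 0.3247 K/W
R_expanded polystyrene = L/(kA) = 0.04/(0.0355×0.613) = 1.838 K/W
R_plywood = L/(kA) = 0.014/(0.116×0.613) = 0.1969 K/W
R_outer film = 1/(h_o·A) = 1/(18.4×0.613) = 0.08866 K/W
R_total = 2.608 K/W
Q = ΔT / R_total = 34 / 2.608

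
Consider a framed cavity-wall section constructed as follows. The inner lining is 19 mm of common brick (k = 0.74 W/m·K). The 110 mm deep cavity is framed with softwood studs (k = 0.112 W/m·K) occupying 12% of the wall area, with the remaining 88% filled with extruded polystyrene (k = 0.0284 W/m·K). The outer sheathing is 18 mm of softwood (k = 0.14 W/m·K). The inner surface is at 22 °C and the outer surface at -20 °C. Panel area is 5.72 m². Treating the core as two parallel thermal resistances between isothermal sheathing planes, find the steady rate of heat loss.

Sheathing layers in series; stud and cavity paths in parallel between them.
R_inner = 0.019/(0.74×5.72) = 0.004489 K/W
R_stud  = 0.11/(0.112×0.12×5.72) = 1.431 K/W
R_cav   = 0.11/(0.0284×0.88×5.72) = 0.7695 K/W
1/R_core = 1/R_stud + 1/R_cav → R_core = 0.5004 K/W
R_outer = 0.018/(0.14×5.72) = 0.02248 K/W
R_total = 0.5274 K/W
Q = ΔT/R_total = 42/0.5274

Q ≈ 79.6 W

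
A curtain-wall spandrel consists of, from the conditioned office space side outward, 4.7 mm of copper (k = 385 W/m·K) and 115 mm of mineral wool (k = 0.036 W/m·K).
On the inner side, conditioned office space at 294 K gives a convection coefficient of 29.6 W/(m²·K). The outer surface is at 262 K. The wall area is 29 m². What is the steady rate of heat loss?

Q ≈ 287 W

Series thermal resistances:
R_inner film = 1/(h_i·A) = 1/(29.6×29) = 0.001165 K/W
R_copper = L/(kA) = 0.0047/(385×29) = 4.21×10^-7 K/W
R_mineral wool = L/(kA) = 0.115/(0.036×29) = 0.1102 K/W
R_total = 0.1113 K/W
Q = ΔT / R_total = 32 / 0.1113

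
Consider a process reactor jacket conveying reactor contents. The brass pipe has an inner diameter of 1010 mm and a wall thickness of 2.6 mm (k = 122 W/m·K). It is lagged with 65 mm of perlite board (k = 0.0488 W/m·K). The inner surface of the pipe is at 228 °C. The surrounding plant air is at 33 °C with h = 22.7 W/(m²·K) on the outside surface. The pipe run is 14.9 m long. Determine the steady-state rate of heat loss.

Per-layer cylindrical resistances, series-summed:
R_brass pipe wall = ln(507.6/505)/(2π×122×14.9) = 4.496×10^-7 K/W
R_perlite board = ln(572.6/507.6)/(2π×0.0488×14.9) = 0.02637 K/W
R_outer film = 1/(h_o·2πr_oL) = 1/(22.7×2π×0.5726×14.9) = 8.218×10^-4 K/W
R_total = 0.0272 K/W
Q = ΔT/R_total = 195/0.0272

Q ≈ 7170 W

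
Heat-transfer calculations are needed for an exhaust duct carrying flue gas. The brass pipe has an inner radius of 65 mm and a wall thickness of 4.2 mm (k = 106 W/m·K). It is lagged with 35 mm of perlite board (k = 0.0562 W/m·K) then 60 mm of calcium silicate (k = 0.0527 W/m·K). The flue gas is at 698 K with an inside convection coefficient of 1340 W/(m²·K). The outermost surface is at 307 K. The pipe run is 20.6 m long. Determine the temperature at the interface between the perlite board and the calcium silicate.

Per-layer cylindrical resistances, series-summed:
R_inner film = 1/(h_i·2πr₁L) = 1/(1340×2π×0.065×20.6) = 8.87×10^-5 K/W
R_brass pipe wall = ln(69.2/65)/(2π×106×20.6) = 4.564×10^-6 K/W
R_perlite board = ln(104.2/69.2)/(2π×0.0562×20.6) = 0.05627 K/W
R_calcium silicate = ln(164.2/104.2)/(2π×0.0527×20.6) = 0.06667 K/W
R_total = 0.123 K/W
Q = ΔT/R_total = 391/0.123
Q = 3180 W
T_interface = T_inner − Q·ΣR(inner→interface) = 698 − 3180×0.05636

T ≈ 519 K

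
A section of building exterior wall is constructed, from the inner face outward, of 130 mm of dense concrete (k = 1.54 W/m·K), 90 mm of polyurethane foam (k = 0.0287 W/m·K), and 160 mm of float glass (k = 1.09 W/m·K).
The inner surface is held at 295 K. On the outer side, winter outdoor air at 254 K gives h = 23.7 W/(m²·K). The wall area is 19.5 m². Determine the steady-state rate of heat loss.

Using the resistance-network approach (series):
R_dense concrete = L/(kA) = 0.13/(1.54×19.5) = 0.004329 K/W
R_polyurethane foam = L/(kA) = 0.09/(0.0287×19.5) = 0.1608 K/W
R_float glass = L/(kA) = 0.16/(1.09×19.5) = 0.007528 K/W
R_outer film = 1/(h_o·A) = 1/(23.7×19.5) = 0.002164 K/W
R_total = 0.1748 K/W
Q = ΔT / R_total = 41 / 0.1748

Q ≈ 235 W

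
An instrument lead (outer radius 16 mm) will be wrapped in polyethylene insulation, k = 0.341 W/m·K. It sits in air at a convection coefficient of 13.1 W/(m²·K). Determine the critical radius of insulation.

r_cr ≈ 26 mm

For a cylinder r_cr = k/h = 0.341/13.1
r_cr = 26 mm; since the bare radius (16 mm) is below r_cr, adding a thin layer of insulation will *increase* heat loss.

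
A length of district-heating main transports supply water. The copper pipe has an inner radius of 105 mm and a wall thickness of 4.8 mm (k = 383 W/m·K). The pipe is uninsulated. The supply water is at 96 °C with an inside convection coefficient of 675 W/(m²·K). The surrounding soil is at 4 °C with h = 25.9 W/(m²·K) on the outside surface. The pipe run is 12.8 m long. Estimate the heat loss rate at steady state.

Q ≈ 20200 W

Per-layer cylindrical resistances, series-summed:
R_inner film = 1/(h_i·2πr₁L) = 1/(675×2π×0.105×12.8) = 1.754×10^-4 K/W
R_copper pipe wall = ln(109.8/105)/(2π×383×12.8) = 1.451×10^-6 K/W
R_outer film = 1/(h_o·2πr_oL) = 1/(25.9×2π×0.1098×12.8) = 0.004372 K/W
R_total = 0.004549 K/W
Q = ΔT/R_total = 92/0.004549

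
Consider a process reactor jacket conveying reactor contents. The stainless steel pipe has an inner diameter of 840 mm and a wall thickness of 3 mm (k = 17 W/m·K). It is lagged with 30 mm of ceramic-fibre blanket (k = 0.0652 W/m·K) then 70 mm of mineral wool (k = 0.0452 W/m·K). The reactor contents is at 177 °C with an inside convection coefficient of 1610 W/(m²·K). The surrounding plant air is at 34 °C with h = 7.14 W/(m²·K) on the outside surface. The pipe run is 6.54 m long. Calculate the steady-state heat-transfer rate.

Q ≈ 1310 W

Treating each annulus and film as a series resistance:
R_inner film = 1/(h_i·2πr₁L) = 1/(1610×2π×0.42×6.54) = 3.599×10^-5 K/W
R_stainless steel pipe wall = ln(423/420)/(2π×17×6.54) = 1.019×10^-5 K/W
R_ceramic-fibre blanket = ln(453/423)/(2π×0.0652×6.54) = 0.02557 K/W
R_mineral wool = ln(523/453)/(2π×0.0452×6.54) = 0.07736 K/W
R_outer film = 1/(h_o·2πr_oL) = 1/(7.14×2π×0.523×6.54) = 0.006517 K/W
R_total = 0.1095 K/W
Q = ΔT/R_total = 143/0.1095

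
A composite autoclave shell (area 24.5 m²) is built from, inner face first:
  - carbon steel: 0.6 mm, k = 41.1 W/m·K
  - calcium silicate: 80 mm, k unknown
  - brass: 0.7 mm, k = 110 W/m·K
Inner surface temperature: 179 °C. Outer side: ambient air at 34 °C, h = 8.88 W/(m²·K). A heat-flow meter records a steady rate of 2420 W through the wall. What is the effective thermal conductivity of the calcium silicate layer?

k ≈ 0.059 W/(m·K)

Thermal resistances in series:
R_carbon steel = L/(kA) = 0.0006/(41.1×24.5) = 5.959×10^-7 K/W
R_brass = L/(kA) = 0.0007/(110×24.5) = 2.597×10^-7 K/W
R_outer film = 1/(h_o·A) = 1/(8.88×24.5) = 0.004596 K/W
Sum of known resistances R_other = 0.004597 K/W
Total R = ΔT/Q = 145/2420 = 0.05992 K/W
R_calcium silicate = R_total − R_other = 0.05532 K/W
k = L/(R·A) = 0.08/(0.05532×24.5)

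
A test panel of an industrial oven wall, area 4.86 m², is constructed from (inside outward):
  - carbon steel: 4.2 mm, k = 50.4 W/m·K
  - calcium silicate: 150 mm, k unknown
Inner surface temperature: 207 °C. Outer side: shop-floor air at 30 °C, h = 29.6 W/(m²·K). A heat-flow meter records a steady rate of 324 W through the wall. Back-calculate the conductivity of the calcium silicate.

k ≈ 0.0572 W/(m·K)

Treating each layer as a thermal resistance in series:
R_carbon steel = L/(kA) = 0.0042/(50.4×4.86) = 1.715×10^-5 K/W
R_outer film = 1/(h_o·A) = 1/(29.6×4.86) = 0.006951 K/W
Sum of known resistances R_other = 0.006969 K/W
Total R = ΔT/Q = 177/324 = 0.5463 K/W
R_calcium silicate = R_total − R_other = 0.5393 K/W
k = L/(R·A) = 0.15/(0.5393×4.86)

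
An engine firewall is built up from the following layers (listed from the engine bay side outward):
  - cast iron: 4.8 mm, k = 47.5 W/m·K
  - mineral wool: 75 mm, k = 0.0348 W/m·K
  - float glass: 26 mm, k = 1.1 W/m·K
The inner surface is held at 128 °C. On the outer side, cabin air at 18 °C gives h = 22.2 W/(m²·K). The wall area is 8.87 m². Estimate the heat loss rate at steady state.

Q ≈ 439 W

Thermal resistances in series:
R_cast iron = L/(kA) = 0.0048/(47.5×8.87) = 1.139×10^-5 K/W
R_mineral wool = L/(kA) = 0.075/(0.0348×8.87) = 0.243 K/W
R_float glass = L/(kA) = 0.026/(1.1×8.87) = 0.002665 K/W
R_outer film = 1/(h_o·A) = 1/(22.2×8.87) = 0.005078 K/W
R_total = 0.2507 K/W
Q = ΔT / R_total = 110 / 0.2507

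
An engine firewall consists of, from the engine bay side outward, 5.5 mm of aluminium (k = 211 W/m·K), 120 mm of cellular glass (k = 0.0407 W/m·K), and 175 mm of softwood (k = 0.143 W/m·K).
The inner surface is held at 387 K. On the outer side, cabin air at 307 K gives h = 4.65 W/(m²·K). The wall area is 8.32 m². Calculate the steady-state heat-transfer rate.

Q ≈ 152 W

Model the wall as resistances in series:
R_aluminium = L/(kA) = 0.0055/(211×8.32) = 3.133×10^-6 K/W
R_cellular glass = L/(kA) = 0.12/(0.0407×8.32) = 0.3544 K/W
R_softwood = L/(kA) = 0.175/(0.143×8.32) = 0.1471 K/W
R_outer film = 1/(h_o·A) = 1/(4.65×8.32) = 0.02585 K/W
R_total = 0.5273 K/W
Q = ΔT / R_total = 80 / 0.5273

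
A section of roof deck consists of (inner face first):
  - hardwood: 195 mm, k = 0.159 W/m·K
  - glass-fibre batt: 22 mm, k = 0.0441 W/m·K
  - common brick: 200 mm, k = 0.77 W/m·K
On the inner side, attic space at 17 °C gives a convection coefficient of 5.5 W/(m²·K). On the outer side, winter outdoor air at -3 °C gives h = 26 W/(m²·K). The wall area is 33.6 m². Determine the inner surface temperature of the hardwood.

Model the wall as resistances in series:
R_inner film = 1/(h_i·A) = 1/(5.5×33.6) = 0.005411 K/W
R_hardwood = L/(kA) = 0.195/(0.159×33.6) = 0.0365 K/W
R_glass-fibre batt = L/(kA) = 0.022/(0.0441×33.6) = 0.01485 K/W
R_common brick = L/(kA) = 0.2/(0.77×33.6) = 0.00773 K/W
R_outer film = 1/(h_o·A) = 1/(26×33.6) = 0.001145 K/W
R_total = 0.06563 K/W;  Q = ΔT/R_total = 20/0.06563 = 304.7 W
T_interface = T_inner − Q·ΣR(inner→interface) = 17 − 305×0.005411

T ≈ 15.4 °C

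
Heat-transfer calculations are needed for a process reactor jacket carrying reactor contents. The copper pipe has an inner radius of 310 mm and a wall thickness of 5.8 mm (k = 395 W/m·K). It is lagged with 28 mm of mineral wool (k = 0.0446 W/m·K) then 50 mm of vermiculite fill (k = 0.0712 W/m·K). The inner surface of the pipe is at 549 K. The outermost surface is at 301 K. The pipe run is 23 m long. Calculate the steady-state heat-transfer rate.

Radial resistances (cylindrical: R_cond = ln(r_o/r_i)/(2πkL), R_conv = 1/(h·2πrL)):
R_copper pipe wall = ln(315.8/310)/(2π×395×23) = 3.247×10^-7 K/W
R_mineral wool = ln(343.8/315.8)/(2π×0.0446×23) = 0.01318 K/W
R_vermiculite fill = ln(393.8/343.8)/(2π×0.0712×23) = 0.0132 K/W
R_total = 0.02638 K/W
Q = ΔT/R_total = 248/0.02638

Q ≈ 9400 W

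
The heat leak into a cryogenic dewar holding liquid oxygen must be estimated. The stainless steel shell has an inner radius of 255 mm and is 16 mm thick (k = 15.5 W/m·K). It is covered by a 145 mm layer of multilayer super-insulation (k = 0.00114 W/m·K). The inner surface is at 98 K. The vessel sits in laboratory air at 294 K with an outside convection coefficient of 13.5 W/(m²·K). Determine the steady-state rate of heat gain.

Q ≈ 2.18 W

For a spherical shell R = (1/r₁ − 1/r₂)/(4πk); film R = 1/(h·4πr²). In series:
R_stainless steel shell = (1/0.255 − 1/0.271)/(4π×15.5) = 0.001189 K/W
R_multilayer super-insulation = (1/0.271 − 1/0.416)/(4π×0.00114) = 89.78 K/W
R_outer film = 1/(h·4πr_o²) = 1/(13.5×4π×0.416²) = 0.03406 K/W
R_total = 89.82 K/W
Q = ΔT/R_total = 196/89.82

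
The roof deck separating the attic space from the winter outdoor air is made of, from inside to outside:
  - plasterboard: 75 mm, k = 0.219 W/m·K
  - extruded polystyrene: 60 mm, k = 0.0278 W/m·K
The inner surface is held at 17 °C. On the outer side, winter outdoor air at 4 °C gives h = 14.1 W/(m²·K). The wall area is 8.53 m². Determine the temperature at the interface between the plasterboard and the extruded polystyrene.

Treating each layer as a thermal resistance in series:
R_plasterboard = L/(kA) = 0.075/(0.219×8.53) = 0.04015 K/W
R_extruded polystyrene = L/(kA) = 0.06/(0.0278×8.53) = 0.253 K/W
R_outer film = 1/(h_o·A) = 1/(14.1×8.53) = 0.008314 K/W
R_total = 0.3015 K/W;  Q = ΔT/R_total = 13/0.3015 = 43.12 W
T_interface = T_inner − Q·ΣR(inner→interface) = 17 − 43.1×0.04015

T ≈ 15.3 °C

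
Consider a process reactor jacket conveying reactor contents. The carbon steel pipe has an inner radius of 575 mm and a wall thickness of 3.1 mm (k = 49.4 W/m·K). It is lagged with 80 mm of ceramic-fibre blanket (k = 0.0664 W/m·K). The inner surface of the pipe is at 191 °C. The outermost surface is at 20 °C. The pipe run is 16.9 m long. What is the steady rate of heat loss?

Q ≈ 9300 W

Treating each annulus and film as a series resistance:
R_carbon steel pipe wall = ln(578.1/575)/(2π×49.4×16.9) = 1.025×10^-6 K/W
R_ceramic-fibre blanket = ln(658.1/578.1)/(2π×0.0664×16.9) = 0.01838 K/W
R_total = 0.01838 K/W
Q = ΔT/R_total = 171/0.01838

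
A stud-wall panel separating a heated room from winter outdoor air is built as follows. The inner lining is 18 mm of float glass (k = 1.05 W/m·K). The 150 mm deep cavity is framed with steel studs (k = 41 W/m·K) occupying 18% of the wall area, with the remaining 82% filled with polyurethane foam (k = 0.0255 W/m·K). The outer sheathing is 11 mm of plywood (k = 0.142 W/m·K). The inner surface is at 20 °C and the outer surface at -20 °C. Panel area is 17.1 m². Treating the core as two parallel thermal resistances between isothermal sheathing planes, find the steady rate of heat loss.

Sheathing layers in series; stud and cavity paths in parallel between them.
R_inner = 0.018/(1.05×17.1) = 0.001003 K/W
R_stud  = 0.15/(41×0.18×17.1) = 0.001189 K/W
R_cav   = 0.15/(0.0255×0.82×17.1) = 0.4195 K/W
1/R_core = 1/R_stud + 1/R_cav → R_core = 0.001185 K/W
R_outer = 0.011/(0.142×17.1) = 0.00453 K/W
R_total = 0.006718 K/W
Q = ΔT/R_total = 40/0.006718

Q ≈ 5950 W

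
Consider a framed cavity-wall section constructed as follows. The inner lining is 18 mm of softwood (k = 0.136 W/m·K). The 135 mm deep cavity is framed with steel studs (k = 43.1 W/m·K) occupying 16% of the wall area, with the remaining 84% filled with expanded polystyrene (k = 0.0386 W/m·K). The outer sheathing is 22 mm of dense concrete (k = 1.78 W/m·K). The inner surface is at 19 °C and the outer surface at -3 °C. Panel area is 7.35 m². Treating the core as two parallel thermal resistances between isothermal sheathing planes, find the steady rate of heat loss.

Q ≈ 985 W

Sheathing layers in series; stud and cavity paths in parallel between them.
R_inner = 0.018/(0.136×7.35) = 0.01801 K/W
R_stud  = 0.135/(43.1×0.16×7.35) = 0.002663 K/W
R_cav   = 0.135/(0.0386×0.84×7.35) = 0.5665 K/W
1/R_core = 1/R_stud + 1/R_cav → R_core = 0.002651 K/W
R_outer = 0.022/(1.78×7.35) = 0.001682 K/W
R_total = 0.02234 K/W
Q = ΔT/R_total = 22/0.02234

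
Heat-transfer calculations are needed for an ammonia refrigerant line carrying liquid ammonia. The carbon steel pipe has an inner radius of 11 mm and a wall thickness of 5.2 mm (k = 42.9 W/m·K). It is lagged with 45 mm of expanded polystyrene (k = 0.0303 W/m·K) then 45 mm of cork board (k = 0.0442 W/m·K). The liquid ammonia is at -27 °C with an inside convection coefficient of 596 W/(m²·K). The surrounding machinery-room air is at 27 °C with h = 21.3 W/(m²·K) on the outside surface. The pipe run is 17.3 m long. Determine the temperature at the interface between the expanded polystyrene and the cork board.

Cylindrical conduction, so R = ln(r₂/r₁)/(2πkL) per layer, in series:
R_inner film = 1/(h_i·2πr₁L) = 1/(596×2π×0.011×17.3) = 0.001403 K/W
R_carbon steel pipe wall = ln(16.2/11)/(2π×42.9×17.3) = 8.302×10^-5 K/W
R_expanded polystyrene = ln(61.2/16.2)/(2π×0.0303×17.3) = 0.4036 K/W
R_cork board = ln(106.2/61.2)/(2π×0.0442×17.3) = 0.1147 K/W
R_outer film = 1/(h_o·2πr_oL) = 1/(21.3×2π×0.1062×17.3) = 0.004067 K/W
R_total = 0.5238 K/W
Q = ΔT/R_total = 54/0.5238
Q = 103 W
T_interface = T_inner + Q·ΣR(inner→interface) = -27 + 103×0.405

T ≈ 14.8 °C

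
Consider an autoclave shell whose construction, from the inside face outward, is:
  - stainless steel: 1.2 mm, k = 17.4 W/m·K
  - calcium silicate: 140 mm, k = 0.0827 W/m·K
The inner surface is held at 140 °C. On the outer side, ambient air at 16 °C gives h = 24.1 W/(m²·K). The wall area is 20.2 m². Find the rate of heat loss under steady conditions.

Model the wall as resistances in series:
R_stainless steel = L/(kA) = 0.0012/(17.4×20.2) = 3.414×10^-6 K/W
R_calcium silicate = L/(kA) = 0.14/(0.0827×20.2) = 0.08381 K/W
R_outer film = 1/(h_o·A) = 1/(24.1×20.2) = 0.002054 K/W
R_total = 0.08586 K/W
Q = ΔT / R_total = 124 / 0.08586

Q ≈ 1440 W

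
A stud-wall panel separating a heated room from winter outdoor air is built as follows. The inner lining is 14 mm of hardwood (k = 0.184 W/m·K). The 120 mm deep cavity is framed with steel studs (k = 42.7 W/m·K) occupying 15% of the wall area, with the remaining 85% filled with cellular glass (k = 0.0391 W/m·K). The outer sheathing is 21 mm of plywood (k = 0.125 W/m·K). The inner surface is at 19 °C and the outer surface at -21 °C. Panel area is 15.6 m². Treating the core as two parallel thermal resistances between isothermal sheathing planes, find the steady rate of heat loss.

Sheathing layers in series; stud and cavity paths in parallel between them.
R_inner = 0.014/(0.184×15.6) = 0.004877 K/W
R_stud  = 0.12/(42.7×0.15×15.6) = 0.001201 K/W
R_cav   = 0.12/(0.0391×0.85×15.6) = 0.2315 K/W
1/R_core = 1/R_stud + 1/R_cav → R_core = 0.001195 K/W
R_outer = 0.021/(0.125×15.6) = 0.01077 K/W
R_total = 0.01684 K/W
Q = ΔT/R_total = 40/0.01684

Q ≈ 2380 W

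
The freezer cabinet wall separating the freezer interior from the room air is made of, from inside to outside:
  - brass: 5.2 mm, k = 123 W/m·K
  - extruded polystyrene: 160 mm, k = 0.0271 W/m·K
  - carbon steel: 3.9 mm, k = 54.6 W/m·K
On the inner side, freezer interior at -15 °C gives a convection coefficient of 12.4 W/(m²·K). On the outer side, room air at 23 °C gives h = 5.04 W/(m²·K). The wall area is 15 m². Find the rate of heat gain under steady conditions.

Series thermal resistances:
R_inner film = 1/(h_i·A) = 1/(12.4×15) = 0.005376 K/W
R_brass = L/(kA) = 0.0052/(123×15) = 2.818×10^-6 K/W
R_extruded polystyrene = L/(kA) = 0.16/(0.0271×15) = 0.3936 K/W
R_carbon steel = L/(kA) = 0.0039/(54.6×15) = 4.762×10^-6 K/W
R_outer film = 1/(h_o·A) = 1/(5.04×15) = 0.01323 K/W
R_total = 0.4122 K/W
Q = ΔT / R_total = 38 / 0.4122

Q ≈ 92.2 W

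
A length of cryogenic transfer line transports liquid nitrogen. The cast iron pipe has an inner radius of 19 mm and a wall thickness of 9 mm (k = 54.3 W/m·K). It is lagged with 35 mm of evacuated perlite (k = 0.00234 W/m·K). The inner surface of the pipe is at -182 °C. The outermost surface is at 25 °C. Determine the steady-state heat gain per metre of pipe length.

q′ ≈ 3.75 W/m

Radial resistances (cylindrical: R_cond = ln(r_o/r_i)/(2πkL), R_conv = 1/(h·2πrL)):
R_cast iron pipe wall = ln(28/19)/(2π×54.3×1) = 0.001137 K/W
R_evacuated perlite = ln(63/28)/(2π×0.00234×1) = 55.16 K/W
R_total = 55.16 K/W
Q = ΔT/R_total = 207/55.16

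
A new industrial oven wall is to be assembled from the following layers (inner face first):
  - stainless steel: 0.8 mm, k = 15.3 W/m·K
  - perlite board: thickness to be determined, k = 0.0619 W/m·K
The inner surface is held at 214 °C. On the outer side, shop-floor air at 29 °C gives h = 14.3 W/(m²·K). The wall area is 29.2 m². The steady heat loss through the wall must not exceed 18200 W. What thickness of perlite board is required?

Model the wall as resistances in series:
R_stainless steel = L/(kA) = 0.0008/(15.3×29.2) = 1.791×10^-6 K/W
R_outer film = 1/(h_o·A) = 1/(14.3×29.2) = 0.002395 K/W
Sum of the known resistances R_other = 0.002397 K/W
Required total resistance R_tot = ΔT/Q_allow = 185/18200 = 0.01016 K/W
R_perlite board = R_tot − R_other = 0.007768 K/W
L = R·k·A = 0.007768×0.0619×29.2

L ≈ 14 mm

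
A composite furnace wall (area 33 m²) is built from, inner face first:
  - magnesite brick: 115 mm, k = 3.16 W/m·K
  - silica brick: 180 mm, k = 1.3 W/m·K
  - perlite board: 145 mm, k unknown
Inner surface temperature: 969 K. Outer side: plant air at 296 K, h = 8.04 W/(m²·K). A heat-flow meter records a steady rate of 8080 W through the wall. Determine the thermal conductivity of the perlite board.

k ≈ 0.0592 W/(m·K)

Thermal resistances in series:
R_magnesite brick = L/(kA) = 0.115/(3.16×33) = 0.001103 K/W
R_silica brick = L/(kA) = 0.18/(1.3×33) = 0.004196 K/W
R_outer film = 1/(h_o·A) = 1/(8.04×33) = 0.003769 K/W
Sum of known resistances R_other = 0.009068 K/W
Total R = ΔT/Q = 673/8080 = 0.08329 K/W
R_perlite board = R_total − R_other = 0.07422 K/W
k = L/(R·A) = 0.145/(0.07422×33)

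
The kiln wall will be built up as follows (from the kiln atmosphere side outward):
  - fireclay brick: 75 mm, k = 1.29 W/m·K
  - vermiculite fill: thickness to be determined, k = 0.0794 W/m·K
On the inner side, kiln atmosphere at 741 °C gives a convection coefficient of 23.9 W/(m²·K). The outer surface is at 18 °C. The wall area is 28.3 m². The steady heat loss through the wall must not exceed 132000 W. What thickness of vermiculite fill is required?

Using the resistance-network approach (series):
R_inner film = 1/(h_i·A) = 1/(23.9×28.3) = 0.001478 K/W
R_fireclay brick = L/(kA) = 0.075/(1.29×28.3) = 0.002054 K/W
Sum of the known resistances R_other = 0.003533 K/W
Required total resistance R_tot = ΔT/Q_allow = 723/132000 = 0.005477 K/W
R_vermiculite fill = R_tot − R_other = 0.001944 K/W
L = R·k·A = 0.001944×0.0794×28.3

L ≈ 4.37 mm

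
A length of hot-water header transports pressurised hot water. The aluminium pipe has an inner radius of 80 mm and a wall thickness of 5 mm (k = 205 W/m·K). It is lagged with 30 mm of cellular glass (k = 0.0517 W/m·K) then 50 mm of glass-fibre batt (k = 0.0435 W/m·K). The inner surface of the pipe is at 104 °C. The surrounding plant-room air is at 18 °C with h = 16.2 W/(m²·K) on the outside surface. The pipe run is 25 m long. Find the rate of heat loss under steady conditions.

Per-layer cylindrical resistances, series-summed:
R_aluminium pipe wall = ln(85/80)/(2π×205×25) = 1.883×10^-6 K/W
R_cellular glass = ln(115/85)/(2π×0.0517×25) = 0.03722 K/W
R_glass-fibre batt = ln(165/115)/(2π×0.0435×25) = 0.05283 K/W
R_outer film = 1/(h_o·2πr_oL) = 1/(16.2×2π×0.165×25) = 0.002382 K/W
R_total = 0.09244 K/W
Q = ΔT/R_total = 86/0.09244

Q ≈ 930 W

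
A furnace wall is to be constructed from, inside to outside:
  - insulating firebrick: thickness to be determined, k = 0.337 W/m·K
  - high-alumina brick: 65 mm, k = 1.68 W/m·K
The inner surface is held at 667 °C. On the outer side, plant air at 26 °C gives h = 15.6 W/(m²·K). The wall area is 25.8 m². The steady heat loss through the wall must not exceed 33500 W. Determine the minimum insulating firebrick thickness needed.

L ≈ 132 mm

Using the resistance-network approach (series):
R_high-alumina brick = L/(kA) = 0.065/(1.68×25.8) = 0.0015 K/W
R_outer film = 1/(h_o·A) = 1/(15.6×25.8) = 0.002485 K/W
Sum of the known resistances R_other = 0.003984 K/W
Required total resistance R_tot = ΔT/Q_allow = 641/33500 = 0.01913 K/W
R_insulating firebrick = R_tot − R_other = 0.01515 K/W
L = R·k·A = 0.01515×0.337×25.8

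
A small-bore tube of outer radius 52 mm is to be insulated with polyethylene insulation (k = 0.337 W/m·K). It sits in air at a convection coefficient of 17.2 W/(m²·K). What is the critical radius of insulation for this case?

For a cylinder r_cr = k/h = 0.337/17.2
r_cr = 19.6 mm; since the bare radius (52 mm) is above r_cr, any added insulation will reduce heat loss.

r_cr ≈ 19.6 mm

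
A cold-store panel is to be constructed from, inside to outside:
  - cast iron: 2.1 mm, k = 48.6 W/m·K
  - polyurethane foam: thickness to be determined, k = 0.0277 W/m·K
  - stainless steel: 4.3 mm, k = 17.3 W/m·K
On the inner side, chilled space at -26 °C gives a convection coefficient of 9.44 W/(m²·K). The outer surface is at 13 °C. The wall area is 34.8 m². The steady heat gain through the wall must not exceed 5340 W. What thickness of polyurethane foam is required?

Series thermal resistances:
R_inner film = 1/(h_i·A) = 1/(9.44×34.8) = 0.003044 K/W
R_cast iron = L/(kA) = 0.0021/(48.6×34.8) = 1.242×10^-6 K/W
R_stainless steel = L/(kA) = 0.0043/(17.3×34.8) = 7.142×10^-6 K/W
Sum of the known resistances R_other = 0.003052 K/W
Required total resistance R_tot = ΔT/Q_allow = 39/5340 = 0.007303 K/W
R_polyurethane foam = R_tot − R_other = 0.004251 K/W
L = R·k·A = 0.004251×0.0277×34.8

L ≈ 4.1 mm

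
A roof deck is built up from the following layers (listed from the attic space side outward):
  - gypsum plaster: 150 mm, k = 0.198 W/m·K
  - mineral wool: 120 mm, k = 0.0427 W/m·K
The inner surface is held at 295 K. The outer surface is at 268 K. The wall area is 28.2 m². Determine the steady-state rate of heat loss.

Q ≈ 213 W

Thermal resistances in series:
R_gypsum plaster = L/(kA) = 0.15/(0.198×28.2) = 0.02686 K/W
R_mineral wool = L/(kA) = 0.12/(0.0427×28.2) = 0.09966 K/W
R_total = 0.1265 K/W
Q = ΔT / R_total = 27 / 0.1265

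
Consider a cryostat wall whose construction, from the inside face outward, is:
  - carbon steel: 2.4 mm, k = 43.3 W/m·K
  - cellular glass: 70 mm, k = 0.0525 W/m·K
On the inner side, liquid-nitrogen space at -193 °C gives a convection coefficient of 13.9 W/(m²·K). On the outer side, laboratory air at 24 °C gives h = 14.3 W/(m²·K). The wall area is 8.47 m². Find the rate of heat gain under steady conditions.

Q ≈ 1250 W

Model the wall as resistances in series:
R_inner film = 1/(h_i·A) = 1/(13.9×8.47) = 0.008494 K/W
R_carbon steel = L/(kA) = 0.0024/(43.3×8.47) = 6.544×10^-6 K/W
R_cellular glass = L/(kA) = 0.07/(0.0525×8.47) = 0.1574 K/W
R_outer film = 1/(h_o·A) = 1/(14.3×8.47) = 0.008256 K/W
R_total = 0.1742 K/W
Q = ΔT / R_total = 217 / 0.1742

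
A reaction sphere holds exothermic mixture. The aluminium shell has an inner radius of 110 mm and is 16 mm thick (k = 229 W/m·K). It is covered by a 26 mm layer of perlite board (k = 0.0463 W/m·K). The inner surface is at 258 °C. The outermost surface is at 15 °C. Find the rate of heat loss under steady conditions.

Radial (spherical) resistances in series:
R_aluminium shell = (1/0.11 − 1/0.126)/(4π×229) = 4.012×10^-4 K/W
R_perlite board = (1/0.126 − 1/0.152)/(4π×0.0463) = 2.333 K/W
R_total = 2.334 K/W
Q = ΔT/R_total = 243/2.334

Q ≈ 104 W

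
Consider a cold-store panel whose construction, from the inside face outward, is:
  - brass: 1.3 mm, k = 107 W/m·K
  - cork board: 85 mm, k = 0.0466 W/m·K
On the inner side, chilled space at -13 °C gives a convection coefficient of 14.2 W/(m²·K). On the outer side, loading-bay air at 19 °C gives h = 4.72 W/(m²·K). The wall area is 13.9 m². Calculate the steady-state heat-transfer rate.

Q ≈ 211 W

Model the wall as resistances in series:
R_inner film = 1/(h_i·A) = 1/(14.2×13.9) = 0.005066 K/W
R_brass = L/(kA) = 0.0013/(107×13.9) = 8.741×10^-7 K/W
R_cork board = L/(kA) = 0.085/(0.0466×13.9) = 0.1312 K/W
R_outer film = 1/(h_o·A) = 1/(4.72×13.9) = 0.01524 K/W
R_total = 0.1515 K/W
Q = ΔT / R_total = 32 / 0.1515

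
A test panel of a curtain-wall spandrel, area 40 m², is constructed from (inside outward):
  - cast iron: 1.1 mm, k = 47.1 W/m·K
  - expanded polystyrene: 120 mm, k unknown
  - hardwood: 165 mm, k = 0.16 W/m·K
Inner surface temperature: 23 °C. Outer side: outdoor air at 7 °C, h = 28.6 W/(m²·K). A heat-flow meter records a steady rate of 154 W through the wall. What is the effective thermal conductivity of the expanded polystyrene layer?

Using the resistance-network approach (series):
R_cast iron = L/(kA) = 0.0011/(47.1×40) = 5.839×10^-7 K/W
R_hardwood = L/(kA) = 0.165/(0.16×40) = 0.02578 K/W
R_outer film = 1/(h_o·A) = 1/(28.6×40) = 8.741×10^-4 K/W
Sum of known resistances R_other = 0.02666 K/W
Total R = ΔT/Q = 16/154 = 0.1039 K/W
R_expanded polystyrene = R_total − R_other = 0.07724 K/W
k = L/(R·A) = 0.12/(0.07724×40)

k ≈ 0.0388 W/(m·K)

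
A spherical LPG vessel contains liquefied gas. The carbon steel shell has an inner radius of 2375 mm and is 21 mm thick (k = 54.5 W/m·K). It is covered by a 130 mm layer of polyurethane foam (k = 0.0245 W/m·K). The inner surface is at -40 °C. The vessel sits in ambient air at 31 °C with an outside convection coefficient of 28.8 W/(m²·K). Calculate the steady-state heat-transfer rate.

Q ≈ 1010 W

Each spherical layer contributes R = (1/r_i − 1/r_o)/(4πk):
R_carbon steel shell = (1/2.375 − 1/2.396)/(4π×54.5) = 5.388×10^-6 K/W
R_polyurethane foam = (1/2.396 − 1/2.526)/(4π×0.0245) = 0.06977 K/W
R_outer film = 1/(h·4πr_o²) = 1/(28.8×4π×2.526²) = 4.33×10^-4 K/W
R_total = 0.0702 K/W
Q = ΔT/R_total = 71/0.0702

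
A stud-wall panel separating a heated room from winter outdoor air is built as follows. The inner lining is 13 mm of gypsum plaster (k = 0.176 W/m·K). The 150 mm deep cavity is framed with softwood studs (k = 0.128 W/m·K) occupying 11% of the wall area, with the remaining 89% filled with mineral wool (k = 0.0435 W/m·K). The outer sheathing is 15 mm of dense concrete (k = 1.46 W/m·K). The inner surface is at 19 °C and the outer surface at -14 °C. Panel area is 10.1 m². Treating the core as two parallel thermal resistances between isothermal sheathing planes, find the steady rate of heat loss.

Sheathing layers in series; stud and cavity paths in parallel between them.
R_inner = 0.013/(0.176×10.1) = 0.007313 K/W
R_stud  = 0.15/(0.128×0.11×10.1) = 1.055 K/W
R_cav   = 0.15/(0.0435×0.89×10.1) = 0.3836 K/W
1/R_core = 1/R_stud + 1/R_cav → R_core = 0.2813 K/W
R_outer = 0.015/(1.46×10.1) = 0.001017 K/W
R_total = 0.2896 K/W
Q = ΔT/R_total = 33/0.2896

Q ≈ 114 W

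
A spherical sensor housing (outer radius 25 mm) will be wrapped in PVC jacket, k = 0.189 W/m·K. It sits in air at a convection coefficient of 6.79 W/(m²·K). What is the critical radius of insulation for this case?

For a sphere r_cr = 2k/h = 2×0.189/6.79
r_cr = 55.7 mm; since the bare radius (25 mm) is below r_cr, adding a thin layer of insulation will *increase* heat loss.

r_cr ≈ 55.7 mm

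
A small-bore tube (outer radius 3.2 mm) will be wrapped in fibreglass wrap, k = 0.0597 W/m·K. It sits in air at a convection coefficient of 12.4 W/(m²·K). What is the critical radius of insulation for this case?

r_cr ≈ 4.81 mm

For a cylinder r_cr = k/h = 0.0597/12.4
r_cr = 4.81 mm; since the bare radius (3.2 mm) is below r_cr, adding a thin layer of insulation will *increase* heat loss.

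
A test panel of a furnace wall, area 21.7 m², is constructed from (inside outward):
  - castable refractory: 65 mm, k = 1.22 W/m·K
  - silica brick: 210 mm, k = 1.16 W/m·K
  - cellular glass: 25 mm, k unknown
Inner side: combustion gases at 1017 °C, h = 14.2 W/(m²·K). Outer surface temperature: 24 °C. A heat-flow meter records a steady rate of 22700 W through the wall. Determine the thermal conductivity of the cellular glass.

k ≈ 0.0388 W/(m·K)

Thermal resistances in series:
R_inner film = 1/(h_i·A) = 1/(14.2×21.7) = 0.003245 K/W
R_castable refractory = L/(kA) = 0.065/(1.22×21.7) = 0.002455 K/W
R_silica brick = L/(kA) = 0.21/(1.16×21.7) = 0.008343 K/W
Sum of known resistances R_other = 0.01404 K/W
Total R = ΔT/Q = 993/22700 = 0.04374 K/W
R_cellular glass = R_total − R_other = 0.0297 K/W
k = L/(R·A) = 0.025/(0.0297×21.7)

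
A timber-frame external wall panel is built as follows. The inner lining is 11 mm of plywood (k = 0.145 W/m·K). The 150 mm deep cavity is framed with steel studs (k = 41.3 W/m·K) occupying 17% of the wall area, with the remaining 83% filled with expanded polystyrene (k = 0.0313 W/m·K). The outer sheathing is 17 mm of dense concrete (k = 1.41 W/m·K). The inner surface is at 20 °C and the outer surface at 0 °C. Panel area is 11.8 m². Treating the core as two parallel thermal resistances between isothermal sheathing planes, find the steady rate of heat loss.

Sheathing layers in series; stud and cavity paths in parallel between them.
R_inner = 0.011/(0.145×11.8) = 0.006429 K/W
R_stud  = 0.15/(41.3×0.17×11.8) = 0.001811 K/W
R_cav   = 0.15/(0.0313×0.83×11.8) = 0.4893 K/W
1/R_core = 1/R_stud + 1/R_cav → R_core = 0.001804 K/W
R_outer = 0.017/(1.41×11.8) = 0.001022 K/W
R_total = 0.009255 K/W
Q = ΔT/R_total = 20/0.009255

Q ≈ 2160 W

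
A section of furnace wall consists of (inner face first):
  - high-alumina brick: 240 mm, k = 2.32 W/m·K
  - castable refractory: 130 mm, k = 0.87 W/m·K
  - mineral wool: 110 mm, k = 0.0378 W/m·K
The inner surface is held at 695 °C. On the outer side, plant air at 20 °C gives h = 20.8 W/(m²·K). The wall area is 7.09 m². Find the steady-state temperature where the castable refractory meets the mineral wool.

T ≈ 642 °C

Thermal resistances in series:
R_high-alumina brick = L/(kA) = 0.24/(2.32×7.09) = 0.01459 K/W
R_castable refractory = L/(kA) = 0.13/(0.87×7.09) = 0.02108 K/W
R_mineral wool = L/(kA) = 0.11/(0.0378×7.09) = 0.4104 K/W
R_outer film = 1/(h_o·A) = 1/(20.8×7.09) = 0.006781 K/W
R_total = 0.4529 K/W;  Q = ΔT/R_total = 675/0.4529 = 1490 W
T_interface = T_inner − Q·ΣR(inner→interface) = 695 − 1490×0.03567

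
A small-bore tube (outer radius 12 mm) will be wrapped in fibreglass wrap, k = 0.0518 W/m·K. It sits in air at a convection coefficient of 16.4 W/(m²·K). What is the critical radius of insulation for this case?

For a cylinder r_cr = k/h = 0.0518/16.4
r_cr = 3.16 mm; since the bare radius (12 mm) is above r_cr, any added insulation will reduce heat loss.

r_cr ≈ 3.16 mm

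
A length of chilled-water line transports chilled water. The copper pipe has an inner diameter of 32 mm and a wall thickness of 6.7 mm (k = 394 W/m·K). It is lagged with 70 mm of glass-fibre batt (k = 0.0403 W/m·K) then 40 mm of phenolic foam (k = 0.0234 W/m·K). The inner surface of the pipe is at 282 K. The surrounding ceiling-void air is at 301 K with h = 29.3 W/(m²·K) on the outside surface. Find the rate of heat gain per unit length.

q′ ≈ 2.36 W/m

Per-layer cylindrical resistances, series-summed:
R_copper pipe wall = ln(22.7/16)/(2π×394×1) = 1.413×10^-4 K/W
R_glass-fibre batt = ln(92.7/22.7)/(2π×0.0403×1) = 5.557 K/W
R_phenolic foam = ln(132.7/92.7)/(2π×0.0234×1) = 2.44 K/W
R_outer film = 1/(h_o·2πr_oL) = 1/(29.3×2π×0.1327×1) = 0.04093 K/W
R_total = 8.038 K/W
Q = ΔT/R_total = 19/8.038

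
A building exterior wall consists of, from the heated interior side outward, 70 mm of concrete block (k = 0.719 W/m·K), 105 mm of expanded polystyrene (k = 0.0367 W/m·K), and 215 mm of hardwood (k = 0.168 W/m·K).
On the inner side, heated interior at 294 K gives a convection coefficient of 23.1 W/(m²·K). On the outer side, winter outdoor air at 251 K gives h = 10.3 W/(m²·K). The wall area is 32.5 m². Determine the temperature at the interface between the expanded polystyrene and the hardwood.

Model the wall as resistances in series:
R_inner film = 1/(h_i·A) = 1/(23.1×32.5) = 0.001332 K/W
R_concrete block = L/(kA) = 0.07/(0.719×32.5) = 0.002996 K/W
R_expanded polystyrene = L/(kA) = 0.105/(0.0367×32.5) = 0.08803 K/W
R_hardwood = L/(kA) = 0.215/(0.168×32.5) = 0.03938 K/W
R_outer film = 1/(h_o·A) = 1/(10.3×32.5) = 0.002987 K/W
R_total = 0.1347 K/W;  Q = ΔT/R_total = 43/0.1347 = 319.2 W
T_interface = T_inner − Q·ΣR(inner→interface) = 294 − 319×0.09236

T ≈ 265 K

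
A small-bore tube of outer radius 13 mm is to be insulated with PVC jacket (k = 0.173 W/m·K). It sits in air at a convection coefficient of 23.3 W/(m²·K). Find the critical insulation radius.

For a cylinder r_cr = k/h = 0.173/23.3
r_cr = 7.42 mm; since the bare radius (13 mm) is above r_cr, any added insulation will reduce heat loss.

r_cr ≈ 7.42 mm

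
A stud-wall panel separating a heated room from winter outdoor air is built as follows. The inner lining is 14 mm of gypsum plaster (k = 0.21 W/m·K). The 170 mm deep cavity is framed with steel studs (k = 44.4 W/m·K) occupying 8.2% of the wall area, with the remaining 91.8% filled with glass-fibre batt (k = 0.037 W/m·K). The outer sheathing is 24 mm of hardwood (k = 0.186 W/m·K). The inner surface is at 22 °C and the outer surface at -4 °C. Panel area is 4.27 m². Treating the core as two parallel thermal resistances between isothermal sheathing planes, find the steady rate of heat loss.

Sheathing layers in series; stud and cavity paths in parallel between them.
R_inner = 0.014/(0.21×4.27) = 0.01561 K/W
R_stud  = 0.17/(44.4×0.082×4.27) = 0.01094 K/W
R_cav   = 0.17/(0.037×0.918×4.27) = 1.172 K/W
1/R_core = 1/R_stud + 1/R_cav → R_core = 0.01083 K/W
R_outer = 0.024/(0.186×4.27) = 0.03022 K/W
R_total = 0.05667 K/W
Q = ΔT/R_total = 26/0.05667

Q ≈ 459 W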